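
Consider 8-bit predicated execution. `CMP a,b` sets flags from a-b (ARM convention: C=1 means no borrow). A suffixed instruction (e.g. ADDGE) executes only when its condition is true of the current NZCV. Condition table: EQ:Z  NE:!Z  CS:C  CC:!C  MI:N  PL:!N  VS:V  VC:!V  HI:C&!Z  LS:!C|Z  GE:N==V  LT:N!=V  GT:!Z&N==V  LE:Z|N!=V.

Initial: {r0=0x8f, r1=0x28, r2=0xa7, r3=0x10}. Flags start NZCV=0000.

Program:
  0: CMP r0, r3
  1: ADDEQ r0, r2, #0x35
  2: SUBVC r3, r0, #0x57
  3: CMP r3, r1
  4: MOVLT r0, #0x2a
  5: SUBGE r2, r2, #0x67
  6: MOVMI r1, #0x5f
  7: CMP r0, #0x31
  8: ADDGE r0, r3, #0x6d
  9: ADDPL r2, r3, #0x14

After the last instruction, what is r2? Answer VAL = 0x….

VAL = 0xa7

0: ✓ CMP  NZCV=0011
1: · ADDEQ
2: · SUBVC
3: ✓ CMP  NZCV=1000
4: ✓ MOVLT  r0←0x2a
5: · SUBGE
6: ✓ MOVMI  r1←0x5f
7: ✓ CMP  NZCV=1000
8: · ADDGE
9: · ADDPL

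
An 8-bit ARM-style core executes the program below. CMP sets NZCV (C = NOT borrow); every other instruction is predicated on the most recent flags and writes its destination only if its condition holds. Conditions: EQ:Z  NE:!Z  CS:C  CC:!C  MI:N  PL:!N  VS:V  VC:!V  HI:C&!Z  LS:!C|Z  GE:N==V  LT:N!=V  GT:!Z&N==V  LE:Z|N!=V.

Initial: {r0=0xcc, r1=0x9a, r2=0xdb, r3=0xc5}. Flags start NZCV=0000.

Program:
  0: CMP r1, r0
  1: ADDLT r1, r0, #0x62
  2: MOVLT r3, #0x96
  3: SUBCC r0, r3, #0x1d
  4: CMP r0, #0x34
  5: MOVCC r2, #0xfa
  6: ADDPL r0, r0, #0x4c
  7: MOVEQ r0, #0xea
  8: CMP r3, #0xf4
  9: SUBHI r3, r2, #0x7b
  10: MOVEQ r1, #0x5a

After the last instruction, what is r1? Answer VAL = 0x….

[0] flags=1000 → (cmp)
[1] flags=1000 LT?T → r1=0x2e
[2] flags=1000 LT?T → r3=0x96
[3] flags=1000 CC?T → r0=0x79
[4] flags=0010 → (cmp)
[5] flags=0010 CC?F → skip
[6] flags=0010 PL?T → r0=0xc5
[7] flags=0010 EQ?F → skip
[8] flags=1000 → (cmp)
[9] flags=1000 HI?F → skip
[10] flags=1000 EQ?F → skip

VAL = 0x2e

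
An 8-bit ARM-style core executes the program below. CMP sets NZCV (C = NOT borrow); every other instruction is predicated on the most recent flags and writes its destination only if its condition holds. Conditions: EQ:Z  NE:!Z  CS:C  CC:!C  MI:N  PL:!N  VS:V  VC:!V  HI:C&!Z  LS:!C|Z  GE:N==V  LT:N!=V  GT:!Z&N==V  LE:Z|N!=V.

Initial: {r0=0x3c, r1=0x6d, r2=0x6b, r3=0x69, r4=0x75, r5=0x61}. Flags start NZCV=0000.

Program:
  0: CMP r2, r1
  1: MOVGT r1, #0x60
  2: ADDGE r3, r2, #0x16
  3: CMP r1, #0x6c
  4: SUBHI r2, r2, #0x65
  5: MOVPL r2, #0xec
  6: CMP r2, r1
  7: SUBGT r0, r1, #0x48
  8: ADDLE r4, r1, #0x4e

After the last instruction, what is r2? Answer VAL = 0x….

0: ✓ CMP  NZCV=1000
1: · MOVGT
2: · ADDGE
3: ✓ CMP  NZCV=0010
4: ✓ SUBHI  r2←0x06
5: ✓ MOVPL  r2←0xec
6: ✓ CMP  NZCV=0011
7: · SUBGT
8: ✓ ADDLE  r4←0xbb

VAL = 0xec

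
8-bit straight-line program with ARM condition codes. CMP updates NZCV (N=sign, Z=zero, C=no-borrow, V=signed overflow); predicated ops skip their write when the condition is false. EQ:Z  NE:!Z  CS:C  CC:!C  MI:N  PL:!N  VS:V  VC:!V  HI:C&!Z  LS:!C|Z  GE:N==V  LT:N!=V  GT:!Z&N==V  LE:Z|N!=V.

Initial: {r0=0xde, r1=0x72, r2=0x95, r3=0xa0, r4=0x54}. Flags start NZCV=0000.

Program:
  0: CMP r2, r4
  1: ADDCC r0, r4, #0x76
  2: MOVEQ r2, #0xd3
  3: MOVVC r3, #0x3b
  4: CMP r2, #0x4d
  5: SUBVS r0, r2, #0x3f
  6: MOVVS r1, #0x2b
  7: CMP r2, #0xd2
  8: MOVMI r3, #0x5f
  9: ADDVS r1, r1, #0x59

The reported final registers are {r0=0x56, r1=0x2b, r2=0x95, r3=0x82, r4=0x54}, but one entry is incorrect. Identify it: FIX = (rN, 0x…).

FIX = (r3, 0x5f)

[0] flags=0011 → (cmp)
[1] flags=0011 CC?F → skip
[2] flags=0011 EQ?F → skip
[3] flags=0011 VC?F → skip
[4] flags=0011 → (cmp)
[5] flags=0011 VS?T → r0=0x56
[6] flags=0011 VS?T → r1=0x2b
[7] flags=1000 → (cmp)
[8] flags=1000 MI?T → r3=0x5f
[9] flags=1000 VS?F → skip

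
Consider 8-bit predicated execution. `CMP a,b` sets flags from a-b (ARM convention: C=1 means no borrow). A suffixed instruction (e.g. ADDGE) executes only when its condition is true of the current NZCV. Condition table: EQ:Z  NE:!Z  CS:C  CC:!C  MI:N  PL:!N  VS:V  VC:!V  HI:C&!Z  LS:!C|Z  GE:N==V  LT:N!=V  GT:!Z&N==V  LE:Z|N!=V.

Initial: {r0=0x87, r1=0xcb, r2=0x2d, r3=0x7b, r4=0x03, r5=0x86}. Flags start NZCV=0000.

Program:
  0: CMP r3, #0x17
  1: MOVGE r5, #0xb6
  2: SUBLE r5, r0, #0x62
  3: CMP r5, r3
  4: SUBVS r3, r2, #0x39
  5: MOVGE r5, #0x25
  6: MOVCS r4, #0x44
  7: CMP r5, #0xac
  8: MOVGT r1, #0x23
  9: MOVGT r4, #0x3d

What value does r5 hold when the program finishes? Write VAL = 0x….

0: ✓ CMP  NZCV=0010
1: ✓ MOVGE  r5←0xb6
2: · SUBLE
3: ✓ CMP  NZCV=0011
4: ✓ SUBVS  r3←0xf4
5: · MOVGE
6: ✓ MOVCS  r4←0x44
7: ✓ CMP  NZCV=0010
8: ✓ MOVGT  r1←0x23
9: ✓ MOVGT  r4←0x3d

VAL = 0xb6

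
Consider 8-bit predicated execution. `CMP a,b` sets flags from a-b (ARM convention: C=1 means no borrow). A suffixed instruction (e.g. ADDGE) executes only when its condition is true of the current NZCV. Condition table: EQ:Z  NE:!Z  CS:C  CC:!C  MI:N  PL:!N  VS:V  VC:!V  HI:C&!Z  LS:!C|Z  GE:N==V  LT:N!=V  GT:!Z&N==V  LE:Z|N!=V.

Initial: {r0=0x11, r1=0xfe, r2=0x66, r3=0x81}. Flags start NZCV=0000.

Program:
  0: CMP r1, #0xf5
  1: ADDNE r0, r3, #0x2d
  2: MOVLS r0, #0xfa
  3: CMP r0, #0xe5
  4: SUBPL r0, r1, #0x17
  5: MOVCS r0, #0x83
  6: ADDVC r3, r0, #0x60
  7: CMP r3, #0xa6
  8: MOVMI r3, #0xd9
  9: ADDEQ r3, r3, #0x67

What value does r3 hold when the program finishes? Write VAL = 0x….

VAL = 0x0e

[0] flags=0010 → (cmp)
[1] flags=0010 NE?T → r0=0xae
[2] flags=0010 LS?F → skip
[3] flags=1000 → (cmp)
[4] flags=1000 PL?F → skip
[5] flags=1000 CS?F → skip
[6] flags=1000 VC?T → r3=0x0e
[7] flags=0000 → (cmp)
[8] flags=0000 MI?F → skip
[9] flags=0000 EQ?F → skip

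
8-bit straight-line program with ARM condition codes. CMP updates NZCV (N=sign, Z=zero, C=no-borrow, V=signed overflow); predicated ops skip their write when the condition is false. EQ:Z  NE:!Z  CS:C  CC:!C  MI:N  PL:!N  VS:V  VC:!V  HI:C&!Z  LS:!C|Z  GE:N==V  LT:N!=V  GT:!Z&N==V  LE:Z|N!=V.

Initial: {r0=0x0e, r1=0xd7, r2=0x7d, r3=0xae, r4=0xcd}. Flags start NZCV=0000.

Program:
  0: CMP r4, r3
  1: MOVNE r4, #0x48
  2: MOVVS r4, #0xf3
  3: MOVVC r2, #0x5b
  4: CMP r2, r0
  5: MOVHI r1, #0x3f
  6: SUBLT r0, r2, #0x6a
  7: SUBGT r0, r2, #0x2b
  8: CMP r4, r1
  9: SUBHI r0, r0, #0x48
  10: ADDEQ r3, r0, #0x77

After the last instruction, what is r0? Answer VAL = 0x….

VAL = 0xe8

[0] flags=0010 → (cmp)
[1] flags=0010 NE?T → r4=0x48
[2] flags=0010 VS?F → skip
[3] flags=0010 VC?T → r2=0x5b
[4] flags=0010 → (cmp)
[5] flags=0010 HI?T → r1=0x3f
[6] flags=0010 LT?F → skip
[7] flags=0010 GT?T → r0=0x30
[8] flags=0010 → (cmp)
[9] flags=0010 HI?T → r0=0xe8
[10] flags=0010 EQ?F → skip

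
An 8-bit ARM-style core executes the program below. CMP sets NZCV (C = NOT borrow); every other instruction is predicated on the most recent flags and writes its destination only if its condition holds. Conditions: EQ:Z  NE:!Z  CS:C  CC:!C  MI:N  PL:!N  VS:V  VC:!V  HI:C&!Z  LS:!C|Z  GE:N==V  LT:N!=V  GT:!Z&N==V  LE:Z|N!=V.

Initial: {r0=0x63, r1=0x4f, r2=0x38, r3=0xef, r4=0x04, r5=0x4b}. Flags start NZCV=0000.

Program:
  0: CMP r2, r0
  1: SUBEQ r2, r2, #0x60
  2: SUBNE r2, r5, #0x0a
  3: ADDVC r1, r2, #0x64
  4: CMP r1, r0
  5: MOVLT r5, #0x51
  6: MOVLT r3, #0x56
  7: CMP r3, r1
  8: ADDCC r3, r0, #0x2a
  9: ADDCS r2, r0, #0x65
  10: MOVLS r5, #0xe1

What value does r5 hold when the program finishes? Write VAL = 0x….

[0] flags=1000 → (cmp)
[1] flags=1000 EQ?F → skip
[2] flags=1000 NE?T → r2=0x41
[3] flags=1000 VC?T → r1=0xa5
[4] flags=0011 → (cmp)
[5] flags=0011 LT?T → r5=0x51
[6] flags=0011 LT?T → r3=0x56
[7] flags=1001 → (cmp)
[8] flags=1001 CC?T → r3=0x8d
[9] flags=1001 CS?F → skip
[10] flags=1001 LS?T → r5=0xe1

VAL = 0xe1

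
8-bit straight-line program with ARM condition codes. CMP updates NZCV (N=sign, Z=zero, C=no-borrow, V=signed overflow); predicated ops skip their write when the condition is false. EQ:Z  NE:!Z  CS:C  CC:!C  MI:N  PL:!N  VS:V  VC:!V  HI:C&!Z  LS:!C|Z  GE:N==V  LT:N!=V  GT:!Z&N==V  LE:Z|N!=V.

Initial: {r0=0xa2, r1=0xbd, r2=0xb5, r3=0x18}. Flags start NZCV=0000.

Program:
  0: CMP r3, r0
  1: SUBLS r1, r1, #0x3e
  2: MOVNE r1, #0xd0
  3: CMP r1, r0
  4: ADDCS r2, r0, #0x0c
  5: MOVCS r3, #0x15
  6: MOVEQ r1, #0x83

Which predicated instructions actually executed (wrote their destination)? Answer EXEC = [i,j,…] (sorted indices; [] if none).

EXEC = [1,2,4,5]

0: ✓ CMP  NZCV=0000
1: ✓ SUBLS  r1←0x7f
2: ✓ MOVNE  r1←0xd0
3: ✓ CMP  NZCV=0010
4: ✓ ADDCS  r2←0xae
5: ✓ MOVCS  r3←0x15
6: · MOVEQ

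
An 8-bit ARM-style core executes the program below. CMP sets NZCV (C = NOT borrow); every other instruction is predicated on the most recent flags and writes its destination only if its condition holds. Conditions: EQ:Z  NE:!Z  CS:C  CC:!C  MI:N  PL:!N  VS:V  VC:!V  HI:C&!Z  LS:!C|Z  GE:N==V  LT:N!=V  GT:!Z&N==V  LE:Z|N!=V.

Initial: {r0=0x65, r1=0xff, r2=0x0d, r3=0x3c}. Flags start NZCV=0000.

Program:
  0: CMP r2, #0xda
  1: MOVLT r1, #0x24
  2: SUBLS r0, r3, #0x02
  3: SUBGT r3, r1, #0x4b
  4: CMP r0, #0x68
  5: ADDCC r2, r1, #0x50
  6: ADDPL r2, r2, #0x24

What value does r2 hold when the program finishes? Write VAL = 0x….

0: ✓ CMP  NZCV=0000
1: · MOVLT
2: ✓ SUBLS  r0←0x3a
3: ✓ SUBGT  r3←0xb4
4: ✓ CMP  NZCV=1000
5: ✓ ADDCC  r2←0x4f
6: · ADDPL

VAL = 0x4f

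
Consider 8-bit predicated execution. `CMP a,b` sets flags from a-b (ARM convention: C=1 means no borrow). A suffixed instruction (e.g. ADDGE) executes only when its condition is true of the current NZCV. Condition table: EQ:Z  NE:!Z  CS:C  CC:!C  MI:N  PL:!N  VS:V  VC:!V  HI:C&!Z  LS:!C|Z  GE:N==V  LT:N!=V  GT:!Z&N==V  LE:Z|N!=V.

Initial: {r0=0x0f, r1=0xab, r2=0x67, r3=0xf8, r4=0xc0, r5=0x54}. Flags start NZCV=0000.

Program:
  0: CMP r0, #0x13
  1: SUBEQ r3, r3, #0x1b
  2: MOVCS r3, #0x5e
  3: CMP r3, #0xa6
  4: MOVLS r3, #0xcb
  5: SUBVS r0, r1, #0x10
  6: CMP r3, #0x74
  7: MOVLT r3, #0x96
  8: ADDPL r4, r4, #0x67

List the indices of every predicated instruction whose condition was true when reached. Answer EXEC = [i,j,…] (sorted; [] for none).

0: ✓ CMP  NZCV=1000
1: · SUBEQ
2: · MOVCS
3: ✓ CMP  NZCV=0010
4: · MOVLS
5: · SUBVS
6: ✓ CMP  NZCV=1010
7: ✓ MOVLT  r3←0x96
8: · ADDPL

EXEC = [7]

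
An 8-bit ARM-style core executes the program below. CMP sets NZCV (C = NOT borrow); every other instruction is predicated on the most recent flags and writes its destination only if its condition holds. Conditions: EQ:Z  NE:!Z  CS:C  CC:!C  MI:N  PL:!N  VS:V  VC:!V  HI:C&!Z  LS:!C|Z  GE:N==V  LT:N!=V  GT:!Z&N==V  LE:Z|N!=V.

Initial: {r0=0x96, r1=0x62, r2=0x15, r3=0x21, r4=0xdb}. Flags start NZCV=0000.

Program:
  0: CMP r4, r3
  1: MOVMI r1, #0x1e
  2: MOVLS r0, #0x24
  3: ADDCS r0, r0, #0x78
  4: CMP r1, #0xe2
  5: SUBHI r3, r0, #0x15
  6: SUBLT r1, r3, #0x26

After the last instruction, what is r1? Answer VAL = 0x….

0: ✓ CMP  NZCV=1010
1: ✓ MOVMI  r1←0x1e
2: · MOVLS
3: ✓ ADDCS  r0←0x0e
4: ✓ CMP  NZCV=0000
5: · SUBHI
6: · SUBLT

VAL = 0x1e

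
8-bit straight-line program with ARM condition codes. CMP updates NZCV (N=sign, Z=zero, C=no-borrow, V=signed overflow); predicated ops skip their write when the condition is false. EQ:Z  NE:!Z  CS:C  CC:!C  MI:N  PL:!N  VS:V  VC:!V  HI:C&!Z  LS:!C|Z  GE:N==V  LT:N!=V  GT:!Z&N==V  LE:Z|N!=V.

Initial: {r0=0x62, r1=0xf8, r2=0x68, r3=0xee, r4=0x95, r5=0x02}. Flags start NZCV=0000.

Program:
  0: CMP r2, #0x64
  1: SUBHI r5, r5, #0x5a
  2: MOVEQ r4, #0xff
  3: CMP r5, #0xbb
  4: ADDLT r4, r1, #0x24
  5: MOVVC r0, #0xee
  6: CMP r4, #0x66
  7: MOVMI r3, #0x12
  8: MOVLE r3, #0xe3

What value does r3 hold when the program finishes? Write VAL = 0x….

VAL = 0xe3

[0] flags=0010 → (cmp)
[1] flags=0010 HI?T → r5=0xa8
[2] flags=0010 EQ?F → skip
[3] flags=1000 → (cmp)
[4] flags=1000 LT?T → r4=0x1c
[5] flags=1000 VC?T → r0=0xee
[6] flags=1000 → (cmp)
[7] flags=1000 MI?T → r3=0x12
[8] flags=1000 LE?T → r3=0xe3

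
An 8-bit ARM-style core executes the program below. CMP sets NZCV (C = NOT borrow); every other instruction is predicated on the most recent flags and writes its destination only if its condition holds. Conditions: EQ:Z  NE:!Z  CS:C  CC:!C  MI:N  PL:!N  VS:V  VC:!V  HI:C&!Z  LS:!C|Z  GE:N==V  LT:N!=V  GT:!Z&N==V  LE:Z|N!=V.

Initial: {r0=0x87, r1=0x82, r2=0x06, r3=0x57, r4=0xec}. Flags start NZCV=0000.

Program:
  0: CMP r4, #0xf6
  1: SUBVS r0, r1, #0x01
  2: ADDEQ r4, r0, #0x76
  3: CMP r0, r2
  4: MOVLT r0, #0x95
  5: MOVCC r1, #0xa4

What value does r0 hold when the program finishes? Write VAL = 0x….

VAL = 0x95

0: ✓ CMP  NZCV=1000
1: · SUBVS
2: · ADDEQ
3: ✓ CMP  NZCV=1010
4: ✓ MOVLT  r0←0x95
5: · MOVCC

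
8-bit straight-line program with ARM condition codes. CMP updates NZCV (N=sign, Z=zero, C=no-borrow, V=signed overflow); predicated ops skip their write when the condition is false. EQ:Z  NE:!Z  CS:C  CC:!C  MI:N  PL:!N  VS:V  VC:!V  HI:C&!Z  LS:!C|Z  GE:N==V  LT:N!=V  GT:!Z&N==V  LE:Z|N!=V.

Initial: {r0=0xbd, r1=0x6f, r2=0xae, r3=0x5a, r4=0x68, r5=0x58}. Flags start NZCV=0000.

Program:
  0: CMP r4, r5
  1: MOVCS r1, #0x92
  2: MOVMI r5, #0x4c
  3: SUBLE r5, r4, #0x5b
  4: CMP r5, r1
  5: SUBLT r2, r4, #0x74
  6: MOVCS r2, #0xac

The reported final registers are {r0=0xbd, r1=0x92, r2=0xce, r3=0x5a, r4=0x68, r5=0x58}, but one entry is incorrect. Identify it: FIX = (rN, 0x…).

FIX = (r2, 0xae)

[0] flags=0010 → (cmp)
[1] flags=0010 CS?T → r1=0x92
[2] flags=0010 MI?F → skip
[3] flags=0010 LE?F → skip
[4] flags=1001 → (cmp)
[5] flags=1001 LT?F → skip
[6] flags=1001 CS?F → skip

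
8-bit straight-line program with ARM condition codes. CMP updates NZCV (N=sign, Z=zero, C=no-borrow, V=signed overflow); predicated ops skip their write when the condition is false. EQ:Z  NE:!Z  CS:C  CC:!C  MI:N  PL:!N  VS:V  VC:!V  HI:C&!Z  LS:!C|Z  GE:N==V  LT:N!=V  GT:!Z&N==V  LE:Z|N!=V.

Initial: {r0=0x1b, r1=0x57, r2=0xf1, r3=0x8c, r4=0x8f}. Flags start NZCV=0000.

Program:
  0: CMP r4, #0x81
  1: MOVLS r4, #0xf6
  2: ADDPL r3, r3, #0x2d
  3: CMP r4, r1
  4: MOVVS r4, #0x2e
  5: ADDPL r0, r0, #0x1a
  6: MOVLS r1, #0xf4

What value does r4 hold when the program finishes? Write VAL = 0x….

VAL = 0x2e

[0] flags=0010 → (cmp)
[1] flags=0010 LS?F → skip
[2] flags=0010 PL?T → r3=0xb9
[3] flags=0011 → (cmp)
[4] flags=0011 VS?T → r4=0x2e
[5] flags=0011 PL?T → r0=0x35
[6] flags=0011 LS?F → skip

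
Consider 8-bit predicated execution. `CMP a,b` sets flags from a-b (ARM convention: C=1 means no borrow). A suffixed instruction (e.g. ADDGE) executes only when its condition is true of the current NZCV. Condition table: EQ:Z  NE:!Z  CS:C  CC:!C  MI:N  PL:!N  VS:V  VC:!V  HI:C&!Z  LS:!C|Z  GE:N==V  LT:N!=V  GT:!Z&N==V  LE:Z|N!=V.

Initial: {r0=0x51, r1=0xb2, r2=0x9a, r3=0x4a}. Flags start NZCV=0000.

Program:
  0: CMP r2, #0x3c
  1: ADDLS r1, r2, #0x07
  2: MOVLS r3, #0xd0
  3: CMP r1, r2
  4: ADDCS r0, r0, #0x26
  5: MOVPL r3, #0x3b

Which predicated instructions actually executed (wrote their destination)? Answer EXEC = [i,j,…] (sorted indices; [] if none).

EXEC = [4,5]

[0] flags=0011 → (cmp)
[1] flags=0011 LS?F → skip
[2] flags=0011 LS?F → skip
[3] flags=0010 → (cmp)
[4] flags=0010 CS?T → r0=0x77
[5] flags=0010 PL?T → r3=0x3b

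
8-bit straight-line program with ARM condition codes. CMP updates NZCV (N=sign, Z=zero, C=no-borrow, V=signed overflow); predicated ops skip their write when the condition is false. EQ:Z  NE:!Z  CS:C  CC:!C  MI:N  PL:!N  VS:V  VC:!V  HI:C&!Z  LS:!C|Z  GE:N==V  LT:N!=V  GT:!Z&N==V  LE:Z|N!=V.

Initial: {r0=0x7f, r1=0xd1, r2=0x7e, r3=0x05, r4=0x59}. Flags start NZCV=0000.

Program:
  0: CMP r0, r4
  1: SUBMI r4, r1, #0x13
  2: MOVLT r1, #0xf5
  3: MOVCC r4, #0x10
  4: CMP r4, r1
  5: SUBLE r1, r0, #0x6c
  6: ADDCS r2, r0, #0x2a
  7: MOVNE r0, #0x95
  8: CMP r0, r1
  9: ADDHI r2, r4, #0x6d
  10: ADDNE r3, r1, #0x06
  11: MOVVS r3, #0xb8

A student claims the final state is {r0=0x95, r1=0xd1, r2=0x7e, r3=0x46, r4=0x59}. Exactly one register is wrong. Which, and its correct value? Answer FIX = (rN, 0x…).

[0] flags=0010 → (cmp)
[1] flags=0010 MI?F → skip
[2] flags=0010 LT?F → skip
[3] flags=0010 CC?F → skip
[4] flags=1001 → (cmp)
[5] flags=1001 LE?F → skip
[6] flags=1001 CS?F → skip
[7] flags=1001 NE?T → r0=0x95
[8] flags=1000 → (cmp)
[9] flags=1000 HI?F → skip
[10] flags=1000 NE?T → r3=0xd7
[11] flags=1000 VS?F → skip

FIX = (r3, 0xd7)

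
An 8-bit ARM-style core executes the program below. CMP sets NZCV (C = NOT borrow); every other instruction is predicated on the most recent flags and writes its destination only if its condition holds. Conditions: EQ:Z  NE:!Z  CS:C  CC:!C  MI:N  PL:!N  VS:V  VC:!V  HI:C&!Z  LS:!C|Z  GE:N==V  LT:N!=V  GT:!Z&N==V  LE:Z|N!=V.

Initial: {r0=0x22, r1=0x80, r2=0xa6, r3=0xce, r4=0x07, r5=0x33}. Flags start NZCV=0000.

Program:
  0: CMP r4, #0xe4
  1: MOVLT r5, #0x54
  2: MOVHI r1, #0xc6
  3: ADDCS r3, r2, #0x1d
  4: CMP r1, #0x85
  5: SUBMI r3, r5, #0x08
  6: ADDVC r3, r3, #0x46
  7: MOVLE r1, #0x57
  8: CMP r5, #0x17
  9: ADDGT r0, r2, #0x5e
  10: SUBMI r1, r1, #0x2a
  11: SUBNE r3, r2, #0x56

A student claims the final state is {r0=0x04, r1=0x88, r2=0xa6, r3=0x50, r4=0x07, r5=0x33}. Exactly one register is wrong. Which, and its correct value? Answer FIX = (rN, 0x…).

0: ✓ CMP  NZCV=0000
1: · MOVLT
2: · MOVHI
3: · ADDCS
4: ✓ CMP  NZCV=1000
5: ✓ SUBMI  r3←0x2b
6: ✓ ADDVC  r3←0x71
7: ✓ MOVLE  r1←0x57
8: ✓ CMP  NZCV=0010
9: ✓ ADDGT  r0←0x04
10: · SUBMI
11: ✓ SUBNE  r3←0x50

FIX = (r1, 0x57)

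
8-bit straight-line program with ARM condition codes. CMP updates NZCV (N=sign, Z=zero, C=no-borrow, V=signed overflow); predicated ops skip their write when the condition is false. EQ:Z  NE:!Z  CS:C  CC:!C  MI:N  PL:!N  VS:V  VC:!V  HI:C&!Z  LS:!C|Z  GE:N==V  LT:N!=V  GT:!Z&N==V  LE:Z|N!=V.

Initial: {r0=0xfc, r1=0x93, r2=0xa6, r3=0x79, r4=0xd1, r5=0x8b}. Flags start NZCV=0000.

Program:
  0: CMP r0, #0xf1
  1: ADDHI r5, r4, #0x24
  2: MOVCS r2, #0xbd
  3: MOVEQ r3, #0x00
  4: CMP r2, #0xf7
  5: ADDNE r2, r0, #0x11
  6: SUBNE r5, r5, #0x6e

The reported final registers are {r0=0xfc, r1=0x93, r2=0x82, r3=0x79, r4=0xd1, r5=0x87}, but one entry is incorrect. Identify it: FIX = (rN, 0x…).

FIX = (r2, 0x0d)

[0] flags=0010 → (cmp)
[1] flags=0010 HI?T → r5=0xf5
[2] flags=0010 CS?T → r2=0xbd
[3] flags=0010 EQ?F → skip
[4] flags=1000 → (cmp)
[5] flags=1000 NE?T → r2=0x0d
[6] flags=1000 NE?T → r5=0x87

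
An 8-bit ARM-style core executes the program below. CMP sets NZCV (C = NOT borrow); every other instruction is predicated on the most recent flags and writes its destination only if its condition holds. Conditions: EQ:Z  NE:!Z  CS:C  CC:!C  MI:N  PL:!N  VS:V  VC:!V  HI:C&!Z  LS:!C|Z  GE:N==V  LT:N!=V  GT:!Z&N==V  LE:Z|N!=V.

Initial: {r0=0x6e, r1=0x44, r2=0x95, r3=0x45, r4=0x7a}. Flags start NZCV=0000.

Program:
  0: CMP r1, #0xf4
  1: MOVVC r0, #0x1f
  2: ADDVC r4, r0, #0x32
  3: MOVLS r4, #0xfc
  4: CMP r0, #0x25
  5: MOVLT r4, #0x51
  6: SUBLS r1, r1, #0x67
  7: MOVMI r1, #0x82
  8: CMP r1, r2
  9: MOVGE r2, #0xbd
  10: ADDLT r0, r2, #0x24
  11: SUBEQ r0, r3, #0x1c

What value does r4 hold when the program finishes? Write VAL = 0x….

[0] flags=0000 → (cmp)
[1] flags=0000 VC?T → r0=0x1f
[2] flags=0000 VC?T → r4=0x51
[3] flags=0000 LS?T → r4=0xfc
[4] flags=1000 → (cmp)
[5] flags=1000 LT?T → r4=0x51
[6] flags=1000 LS?T → r1=0xdd
[7] flags=1000 MI?T → r1=0x82
[8] flags=1000 → (cmp)
[9] flags=1000 GE?F → skip
[10] flags=1000 LT?T → r0=0xb9
[11] flags=1000 EQ?F → skip

VAL = 0x51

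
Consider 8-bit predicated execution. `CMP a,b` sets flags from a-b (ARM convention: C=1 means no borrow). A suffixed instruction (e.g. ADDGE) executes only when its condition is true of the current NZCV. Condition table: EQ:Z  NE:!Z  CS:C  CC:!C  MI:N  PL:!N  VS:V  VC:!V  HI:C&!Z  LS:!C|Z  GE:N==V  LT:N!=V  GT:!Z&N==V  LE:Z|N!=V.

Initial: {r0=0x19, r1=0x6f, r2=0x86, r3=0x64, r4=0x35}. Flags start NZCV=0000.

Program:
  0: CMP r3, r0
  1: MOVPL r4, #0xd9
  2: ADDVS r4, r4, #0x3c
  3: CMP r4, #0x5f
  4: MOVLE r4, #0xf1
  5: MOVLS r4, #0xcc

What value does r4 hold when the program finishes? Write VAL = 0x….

[0] flags=0010 → (cmp)
[1] flags=0010 PL?T → r4=0xd9
[2] flags=0010 VS?F → skip
[3] flags=0011 → (cmp)
[4] flags=0011 LE?T → r4=0xf1
[5] flags=0011 LS?F → skip

VAL = 0xf1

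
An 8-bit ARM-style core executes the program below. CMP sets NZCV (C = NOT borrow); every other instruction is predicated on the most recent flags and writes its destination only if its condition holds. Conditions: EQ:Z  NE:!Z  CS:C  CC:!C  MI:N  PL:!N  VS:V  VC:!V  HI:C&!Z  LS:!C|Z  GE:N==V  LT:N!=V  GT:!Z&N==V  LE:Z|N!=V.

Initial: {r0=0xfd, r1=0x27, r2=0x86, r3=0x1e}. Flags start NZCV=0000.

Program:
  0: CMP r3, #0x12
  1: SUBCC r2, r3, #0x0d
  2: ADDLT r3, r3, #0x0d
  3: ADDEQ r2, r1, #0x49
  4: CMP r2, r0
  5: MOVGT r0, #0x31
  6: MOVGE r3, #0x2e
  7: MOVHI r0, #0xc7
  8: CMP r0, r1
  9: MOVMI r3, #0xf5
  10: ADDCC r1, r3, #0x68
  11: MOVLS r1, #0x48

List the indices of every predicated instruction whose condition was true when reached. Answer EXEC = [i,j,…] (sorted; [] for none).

EXEC = [9]

[0] flags=0010 → (cmp)
[1] flags=0010 CC?F → skip
[2] flags=0010 LT?F → skip
[3] flags=0010 EQ?F → skip
[4] flags=1000 → (cmp)
[5] flags=1000 GT?F → skip
[6] flags=1000 GE?F → skip
[7] flags=1000 HI?F → skip
[8] flags=1010 → (cmp)
[9] flags=1010 MI?T → r3=0xf5
[10] flags=1010 CC?F → skip
[11] flags=1010 LS?F → skip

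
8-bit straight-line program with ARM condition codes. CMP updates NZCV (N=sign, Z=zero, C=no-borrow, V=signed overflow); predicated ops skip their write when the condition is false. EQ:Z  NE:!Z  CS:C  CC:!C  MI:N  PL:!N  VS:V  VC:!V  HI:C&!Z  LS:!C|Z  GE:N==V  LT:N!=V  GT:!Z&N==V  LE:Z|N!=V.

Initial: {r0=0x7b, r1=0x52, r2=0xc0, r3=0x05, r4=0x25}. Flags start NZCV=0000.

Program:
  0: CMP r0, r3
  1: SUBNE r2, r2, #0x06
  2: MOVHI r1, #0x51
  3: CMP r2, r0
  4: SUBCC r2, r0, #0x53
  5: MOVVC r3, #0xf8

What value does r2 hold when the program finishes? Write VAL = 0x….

VAL = 0xba

0: ✓ CMP  NZCV=0010
1: ✓ SUBNE  r2←0xba
2: ✓ MOVHI  r1←0x51
3: ✓ CMP  NZCV=0011
4: · SUBCC
5: · MOVVC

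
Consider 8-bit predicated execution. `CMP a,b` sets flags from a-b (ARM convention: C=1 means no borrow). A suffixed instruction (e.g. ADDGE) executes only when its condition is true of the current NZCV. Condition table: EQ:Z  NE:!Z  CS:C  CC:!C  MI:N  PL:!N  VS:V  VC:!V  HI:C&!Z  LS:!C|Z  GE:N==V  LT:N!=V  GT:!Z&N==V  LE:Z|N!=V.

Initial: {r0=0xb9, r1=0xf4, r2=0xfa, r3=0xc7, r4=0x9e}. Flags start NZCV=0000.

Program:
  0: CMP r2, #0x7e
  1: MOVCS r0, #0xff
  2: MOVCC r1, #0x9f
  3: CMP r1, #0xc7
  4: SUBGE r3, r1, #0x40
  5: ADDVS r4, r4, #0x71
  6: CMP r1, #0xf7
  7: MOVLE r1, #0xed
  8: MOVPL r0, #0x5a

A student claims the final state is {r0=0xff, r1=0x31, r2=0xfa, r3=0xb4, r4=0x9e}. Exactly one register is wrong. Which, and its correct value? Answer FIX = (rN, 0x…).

FIX = (r1, 0xed)

0: ✓ CMP  NZCV=0011
1: ✓ MOVCS  r0←0xff
2: · MOVCC
3: ✓ CMP  NZCV=0010
4: ✓ SUBGE  r3←0xb4
5: · ADDVS
6: ✓ CMP  NZCV=1000
7: ✓ MOVLE  r1←0xed
8: · MOVPL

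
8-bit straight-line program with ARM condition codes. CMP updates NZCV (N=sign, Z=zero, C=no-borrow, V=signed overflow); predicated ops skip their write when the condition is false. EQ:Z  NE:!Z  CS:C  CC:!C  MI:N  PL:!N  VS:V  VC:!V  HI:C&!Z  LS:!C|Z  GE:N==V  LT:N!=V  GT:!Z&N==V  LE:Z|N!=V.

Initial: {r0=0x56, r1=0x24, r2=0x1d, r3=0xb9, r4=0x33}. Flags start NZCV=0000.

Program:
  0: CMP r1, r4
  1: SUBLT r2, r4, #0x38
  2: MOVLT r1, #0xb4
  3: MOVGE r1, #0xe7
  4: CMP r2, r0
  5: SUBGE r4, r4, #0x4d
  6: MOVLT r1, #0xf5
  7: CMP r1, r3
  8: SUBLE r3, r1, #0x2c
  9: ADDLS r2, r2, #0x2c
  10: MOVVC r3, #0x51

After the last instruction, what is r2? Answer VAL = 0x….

[0] flags=1000 → (cmp)
[1] flags=1000 LT?T → r2=0xfb
[2] flags=1000 LT?T → r1=0xb4
[3] flags=1000 GE?F → skip
[4] flags=1010 → (cmp)
[5] flags=1010 GE?F → skip
[6] flags=1010 LT?T → r1=0xf5
[7] flags=0010 → (cmp)
[8] flags=0010 LE?F → skip
[9] flags=0010 LS?F → skip
[10] flags=0010 VC?T → r3=0x51

VAL = 0xfb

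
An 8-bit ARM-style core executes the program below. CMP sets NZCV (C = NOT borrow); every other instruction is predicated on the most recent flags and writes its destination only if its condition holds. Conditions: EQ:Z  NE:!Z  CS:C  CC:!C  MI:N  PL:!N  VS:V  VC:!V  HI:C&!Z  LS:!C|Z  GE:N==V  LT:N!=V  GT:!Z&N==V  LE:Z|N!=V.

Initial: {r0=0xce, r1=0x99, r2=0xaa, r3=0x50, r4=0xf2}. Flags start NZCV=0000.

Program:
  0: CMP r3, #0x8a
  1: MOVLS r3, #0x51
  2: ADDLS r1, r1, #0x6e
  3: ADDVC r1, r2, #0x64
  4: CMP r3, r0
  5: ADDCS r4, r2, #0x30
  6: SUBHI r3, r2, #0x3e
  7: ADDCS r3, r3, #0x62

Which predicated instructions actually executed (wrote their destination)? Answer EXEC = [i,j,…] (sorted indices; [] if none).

EXEC = [1,2]

[0] flags=1001 → (cmp)
[1] flags=1001 LS?T → r3=0x51
[2] flags=1001 LS?T → r1=0x07
[3] flags=1001 VC?F → skip
[4] flags=1001 → (cmp)
[5] flags=1001 CS?F → skip
[6] flags=1001 HI?F → skip
[7] flags=1001 CS?F → skip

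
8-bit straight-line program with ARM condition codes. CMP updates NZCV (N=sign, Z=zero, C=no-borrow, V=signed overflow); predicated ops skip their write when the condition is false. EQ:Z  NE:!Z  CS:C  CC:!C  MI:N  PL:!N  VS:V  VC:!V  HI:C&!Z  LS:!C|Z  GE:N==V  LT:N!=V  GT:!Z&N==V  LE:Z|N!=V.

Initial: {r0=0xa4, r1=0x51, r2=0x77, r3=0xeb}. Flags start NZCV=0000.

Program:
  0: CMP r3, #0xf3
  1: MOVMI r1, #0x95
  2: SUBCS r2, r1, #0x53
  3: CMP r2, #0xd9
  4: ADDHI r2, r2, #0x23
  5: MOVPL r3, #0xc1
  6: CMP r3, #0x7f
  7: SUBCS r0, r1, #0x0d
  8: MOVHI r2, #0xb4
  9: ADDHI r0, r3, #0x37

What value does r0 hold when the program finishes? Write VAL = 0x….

VAL = 0x22

0: ✓ CMP  NZCV=1000
1: ✓ MOVMI  r1←0x95
2: · SUBCS
3: ✓ CMP  NZCV=1001
4: · ADDHI
5: · MOVPL
6: ✓ CMP  NZCV=0011
7: ✓ SUBCS  r0←0x88
8: ✓ MOVHI  r2←0xb4
9: ✓ ADDHI  r0←0x22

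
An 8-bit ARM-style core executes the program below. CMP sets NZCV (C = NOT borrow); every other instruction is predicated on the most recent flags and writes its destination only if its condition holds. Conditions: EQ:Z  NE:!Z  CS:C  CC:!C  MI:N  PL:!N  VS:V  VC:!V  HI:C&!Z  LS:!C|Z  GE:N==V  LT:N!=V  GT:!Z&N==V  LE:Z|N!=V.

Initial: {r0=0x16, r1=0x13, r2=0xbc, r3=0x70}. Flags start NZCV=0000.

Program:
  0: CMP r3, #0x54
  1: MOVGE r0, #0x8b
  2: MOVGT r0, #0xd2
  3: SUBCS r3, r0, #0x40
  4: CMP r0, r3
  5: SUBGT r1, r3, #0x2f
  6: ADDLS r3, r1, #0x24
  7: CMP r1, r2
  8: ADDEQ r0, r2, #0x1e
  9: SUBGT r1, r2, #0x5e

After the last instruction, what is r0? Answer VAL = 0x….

0: ✓ CMP  NZCV=0010
1: ✓ MOVGE  r0←0x8b
2: ✓ MOVGT  r0←0xd2
3: ✓ SUBCS  r3←0x92
4: ✓ CMP  NZCV=0010
5: ✓ SUBGT  r1←0x63
6: · ADDLS
7: ✓ CMP  NZCV=1001
8: · ADDEQ
9: ✓ SUBGT  r1←0x5e

VAL = 0xd2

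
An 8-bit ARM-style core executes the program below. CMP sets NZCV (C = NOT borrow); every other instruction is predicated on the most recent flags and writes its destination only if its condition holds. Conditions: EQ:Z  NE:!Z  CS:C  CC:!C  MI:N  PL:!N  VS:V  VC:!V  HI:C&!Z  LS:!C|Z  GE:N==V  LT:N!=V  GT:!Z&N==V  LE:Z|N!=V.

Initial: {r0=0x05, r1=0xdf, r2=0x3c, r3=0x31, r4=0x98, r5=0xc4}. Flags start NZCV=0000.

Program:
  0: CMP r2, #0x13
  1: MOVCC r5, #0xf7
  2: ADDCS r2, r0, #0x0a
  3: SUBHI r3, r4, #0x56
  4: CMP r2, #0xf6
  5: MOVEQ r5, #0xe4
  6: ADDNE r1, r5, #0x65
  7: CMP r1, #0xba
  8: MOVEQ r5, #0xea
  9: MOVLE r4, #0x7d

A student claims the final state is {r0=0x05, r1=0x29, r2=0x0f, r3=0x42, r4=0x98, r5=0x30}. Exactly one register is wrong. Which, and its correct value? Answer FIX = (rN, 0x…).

[0] flags=0010 → (cmp)
[1] flags=0010 CC?F → skip
[2] flags=0010 CS?T → r2=0x0f
[3] flags=0010 HI?T → r3=0x42
[4] flags=0000 → (cmp)
[5] flags=0000 EQ?F → skip
[6] flags=0000 NE?T → r1=0x29
[7] flags=0000 → (cmp)
[8] flags=0000 EQ?F → skip
[9] flags=0000 LE?F → skip

FIX = (r5, 0xc4)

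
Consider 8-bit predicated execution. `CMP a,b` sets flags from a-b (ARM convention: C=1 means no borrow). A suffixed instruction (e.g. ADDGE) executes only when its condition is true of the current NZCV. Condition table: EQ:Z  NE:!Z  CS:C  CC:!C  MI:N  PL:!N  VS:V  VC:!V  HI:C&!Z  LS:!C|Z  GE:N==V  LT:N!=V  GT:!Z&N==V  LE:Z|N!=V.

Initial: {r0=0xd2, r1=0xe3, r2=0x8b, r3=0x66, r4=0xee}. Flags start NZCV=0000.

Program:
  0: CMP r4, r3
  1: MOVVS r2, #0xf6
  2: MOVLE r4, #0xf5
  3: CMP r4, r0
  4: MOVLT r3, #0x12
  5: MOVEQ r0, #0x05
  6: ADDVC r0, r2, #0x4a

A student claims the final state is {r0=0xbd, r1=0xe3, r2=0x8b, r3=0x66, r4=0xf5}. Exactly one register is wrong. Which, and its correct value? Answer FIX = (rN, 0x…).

0: ✓ CMP  NZCV=1010
1: · MOVVS
2: ✓ MOVLE  r4←0xf5
3: ✓ CMP  NZCV=0010
4: · MOVLT
5: · MOVEQ
6: ✓ ADDVC  r0←0xd5

FIX = (r0, 0xd5)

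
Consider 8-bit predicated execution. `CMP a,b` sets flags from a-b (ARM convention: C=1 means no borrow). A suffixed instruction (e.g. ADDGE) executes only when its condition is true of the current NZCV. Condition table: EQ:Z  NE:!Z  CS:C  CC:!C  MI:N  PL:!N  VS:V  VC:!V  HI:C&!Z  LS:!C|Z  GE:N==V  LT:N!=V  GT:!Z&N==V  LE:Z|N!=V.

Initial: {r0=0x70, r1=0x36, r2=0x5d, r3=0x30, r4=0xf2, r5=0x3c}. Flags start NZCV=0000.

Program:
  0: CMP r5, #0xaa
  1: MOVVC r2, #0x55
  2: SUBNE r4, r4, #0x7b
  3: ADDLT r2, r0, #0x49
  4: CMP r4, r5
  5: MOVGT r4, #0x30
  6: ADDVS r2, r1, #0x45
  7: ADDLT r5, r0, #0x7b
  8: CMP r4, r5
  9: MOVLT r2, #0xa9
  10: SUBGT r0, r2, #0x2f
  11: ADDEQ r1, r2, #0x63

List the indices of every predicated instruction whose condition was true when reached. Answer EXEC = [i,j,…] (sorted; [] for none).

EXEC = [2,5,9]

[0] flags=1001 → (cmp)
[1] flags=1001 VC?F → skip
[2] flags=1001 NE?T → r4=0x77
[3] flags=1001 LT?F → skip
[4] flags=0010 → (cmp)
[5] flags=0010 GT?T → r4=0x30
[6] flags=0010 VS?F → skip
[7] flags=0010 LT?F → skip
[8] flags=1000 → (cmp)
[9] flags=1000 LT?T → r2=0xa9
[10] flags=1000 GT?F → skip
[11] flags=1000 EQ?F → skip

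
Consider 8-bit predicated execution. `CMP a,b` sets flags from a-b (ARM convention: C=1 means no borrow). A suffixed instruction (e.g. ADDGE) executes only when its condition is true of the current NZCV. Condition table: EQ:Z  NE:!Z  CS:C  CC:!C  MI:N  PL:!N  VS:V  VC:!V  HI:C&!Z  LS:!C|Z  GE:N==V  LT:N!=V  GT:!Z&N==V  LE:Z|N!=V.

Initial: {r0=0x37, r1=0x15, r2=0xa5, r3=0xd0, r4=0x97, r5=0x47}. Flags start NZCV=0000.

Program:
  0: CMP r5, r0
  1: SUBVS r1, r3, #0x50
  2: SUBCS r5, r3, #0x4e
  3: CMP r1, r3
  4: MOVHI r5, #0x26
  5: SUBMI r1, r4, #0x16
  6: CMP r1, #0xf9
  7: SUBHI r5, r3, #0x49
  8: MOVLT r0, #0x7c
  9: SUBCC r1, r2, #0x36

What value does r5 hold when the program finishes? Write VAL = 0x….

0: ✓ CMP  NZCV=0010
1: · SUBVS
2: ✓ SUBCS  r5←0x82
3: ✓ CMP  NZCV=0000
4: · MOVHI
5: · SUBMI
6: ✓ CMP  NZCV=0000
7: · SUBHI
8: · MOVLT
9: ✓ SUBCC  r1←0x6f

VAL = 0x82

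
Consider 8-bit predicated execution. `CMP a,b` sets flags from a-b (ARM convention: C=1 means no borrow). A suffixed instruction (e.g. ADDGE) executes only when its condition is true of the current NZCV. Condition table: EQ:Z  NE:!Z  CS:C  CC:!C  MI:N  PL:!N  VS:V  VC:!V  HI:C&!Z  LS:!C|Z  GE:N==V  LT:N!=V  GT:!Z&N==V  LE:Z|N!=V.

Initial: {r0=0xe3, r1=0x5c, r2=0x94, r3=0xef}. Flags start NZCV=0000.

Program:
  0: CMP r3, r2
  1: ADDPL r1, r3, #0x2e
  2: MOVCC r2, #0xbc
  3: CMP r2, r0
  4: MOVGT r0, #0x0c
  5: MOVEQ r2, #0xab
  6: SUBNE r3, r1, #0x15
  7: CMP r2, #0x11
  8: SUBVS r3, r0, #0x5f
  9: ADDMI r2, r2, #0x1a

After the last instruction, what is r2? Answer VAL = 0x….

VAL = 0xae

[0] flags=0010 → (cmp)
[1] flags=0010 PL?T → r1=0x1d
[2] flags=0010 CC?F → skip
[3] flags=1000 → (cmp)
[4] flags=1000 GT?F → skip
[5] flags=1000 EQ?F → skip
[6] flags=1000 NE?T → r3=0x08
[7] flags=1010 → (cmp)
[8] flags=1010 VS?F → skip
[9] flags=1010 MI?T → r2=0xae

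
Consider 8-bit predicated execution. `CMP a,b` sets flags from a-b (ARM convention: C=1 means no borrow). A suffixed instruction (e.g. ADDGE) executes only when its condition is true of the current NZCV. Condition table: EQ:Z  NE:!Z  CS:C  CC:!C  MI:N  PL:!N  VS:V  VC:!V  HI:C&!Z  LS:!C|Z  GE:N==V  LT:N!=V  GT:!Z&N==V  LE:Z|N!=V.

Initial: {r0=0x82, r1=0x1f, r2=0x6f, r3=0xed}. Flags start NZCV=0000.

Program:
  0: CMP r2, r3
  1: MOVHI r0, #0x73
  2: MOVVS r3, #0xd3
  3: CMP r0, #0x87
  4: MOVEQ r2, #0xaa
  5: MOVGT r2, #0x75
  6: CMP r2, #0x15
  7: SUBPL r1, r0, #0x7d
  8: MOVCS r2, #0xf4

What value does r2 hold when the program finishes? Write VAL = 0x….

0: ✓ CMP  NZCV=1001
1: · MOVHI
2: ✓ MOVVS  r3←0xd3
3: ✓ CMP  NZCV=1000
4: · MOVEQ
5: · MOVGT
6: ✓ CMP  NZCV=0010
7: ✓ SUBPL  r1←0x05
8: ✓ MOVCS  r2←0xf4

VAL = 0xf4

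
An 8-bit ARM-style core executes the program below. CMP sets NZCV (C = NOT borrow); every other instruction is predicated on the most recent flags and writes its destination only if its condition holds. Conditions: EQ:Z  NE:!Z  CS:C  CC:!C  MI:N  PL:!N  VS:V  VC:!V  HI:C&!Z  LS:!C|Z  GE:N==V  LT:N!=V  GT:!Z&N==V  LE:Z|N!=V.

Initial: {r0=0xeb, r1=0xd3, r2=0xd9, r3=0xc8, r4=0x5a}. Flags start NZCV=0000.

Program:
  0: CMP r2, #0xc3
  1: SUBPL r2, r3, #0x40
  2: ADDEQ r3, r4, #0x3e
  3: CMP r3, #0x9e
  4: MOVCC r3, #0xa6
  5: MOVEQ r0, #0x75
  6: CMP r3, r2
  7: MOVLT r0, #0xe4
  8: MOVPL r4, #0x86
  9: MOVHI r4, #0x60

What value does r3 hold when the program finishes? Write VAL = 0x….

0: ✓ CMP  NZCV=0010
1: ✓ SUBPL  r2←0x88
2: · ADDEQ
3: ✓ CMP  NZCV=0010
4: · MOVCC
5: · MOVEQ
6: ✓ CMP  NZCV=0010
7: · MOVLT
8: ✓ MOVPL  r4←0x86
9: ✓ MOVHI  r4←0x60

VAL = 0xc8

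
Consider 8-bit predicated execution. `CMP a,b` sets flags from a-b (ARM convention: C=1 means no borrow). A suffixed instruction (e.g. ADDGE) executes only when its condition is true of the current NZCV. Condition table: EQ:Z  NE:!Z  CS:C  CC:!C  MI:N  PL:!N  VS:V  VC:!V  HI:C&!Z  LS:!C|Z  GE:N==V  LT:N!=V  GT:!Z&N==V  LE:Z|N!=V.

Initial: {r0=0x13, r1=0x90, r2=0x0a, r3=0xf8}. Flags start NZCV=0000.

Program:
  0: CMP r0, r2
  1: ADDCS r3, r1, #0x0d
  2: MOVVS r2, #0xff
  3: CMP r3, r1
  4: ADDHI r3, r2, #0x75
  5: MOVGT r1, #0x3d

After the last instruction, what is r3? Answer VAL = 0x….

VAL = 0x7f

[0] flags=0010 → (cmp)
[1] flags=0010 CS?T → r3=0x9d
[2] flags=0010 VS?F → skip
[3] flags=0010 → (cmp)
[4] flags=0010 HI?T → r3=0x7f
[5] flags=0010 GT?T → r1=0x3d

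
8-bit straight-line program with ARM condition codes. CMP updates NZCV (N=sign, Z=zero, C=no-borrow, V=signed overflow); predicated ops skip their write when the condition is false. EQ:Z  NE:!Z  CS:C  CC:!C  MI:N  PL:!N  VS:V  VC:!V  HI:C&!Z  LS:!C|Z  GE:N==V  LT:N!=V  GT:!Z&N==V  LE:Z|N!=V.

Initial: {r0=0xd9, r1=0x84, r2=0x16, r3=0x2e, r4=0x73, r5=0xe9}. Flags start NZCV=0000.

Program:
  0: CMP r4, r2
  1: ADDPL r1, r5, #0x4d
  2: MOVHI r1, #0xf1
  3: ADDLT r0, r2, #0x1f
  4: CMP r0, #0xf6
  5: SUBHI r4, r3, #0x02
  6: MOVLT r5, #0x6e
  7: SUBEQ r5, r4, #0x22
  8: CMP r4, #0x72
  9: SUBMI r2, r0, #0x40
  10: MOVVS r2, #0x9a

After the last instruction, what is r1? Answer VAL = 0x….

0: ✓ CMP  NZCV=0010
1: ✓ ADDPL  r1←0x36
2: ✓ MOVHI  r1←0xf1
3: · ADDLT
4: ✓ CMP  NZCV=1000
5: · SUBHI
6: ✓ MOVLT  r5←0x6e
7: · SUBEQ
8: ✓ CMP  NZCV=0010
9: · SUBMI
10: · MOVVS

VAL = 0xf1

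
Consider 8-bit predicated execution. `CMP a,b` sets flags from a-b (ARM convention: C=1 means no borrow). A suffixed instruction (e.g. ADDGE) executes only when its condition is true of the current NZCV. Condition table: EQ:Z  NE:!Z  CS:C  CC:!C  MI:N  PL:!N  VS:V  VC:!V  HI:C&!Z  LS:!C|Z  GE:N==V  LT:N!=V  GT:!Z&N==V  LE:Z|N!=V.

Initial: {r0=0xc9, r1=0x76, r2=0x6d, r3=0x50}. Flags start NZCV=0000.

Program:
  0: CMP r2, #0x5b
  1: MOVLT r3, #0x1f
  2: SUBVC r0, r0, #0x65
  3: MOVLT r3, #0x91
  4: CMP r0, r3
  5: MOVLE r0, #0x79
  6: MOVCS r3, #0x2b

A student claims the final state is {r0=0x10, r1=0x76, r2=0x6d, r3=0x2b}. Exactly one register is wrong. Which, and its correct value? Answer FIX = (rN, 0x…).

FIX = (r0, 0x64)

0: ✓ CMP  NZCV=0010
1: · MOVLT
2: ✓ SUBVC  r0←0x64
3: · MOVLT
4: ✓ CMP  NZCV=0010
5: · MOVLE
6: ✓ MOVCS  r3←0x2b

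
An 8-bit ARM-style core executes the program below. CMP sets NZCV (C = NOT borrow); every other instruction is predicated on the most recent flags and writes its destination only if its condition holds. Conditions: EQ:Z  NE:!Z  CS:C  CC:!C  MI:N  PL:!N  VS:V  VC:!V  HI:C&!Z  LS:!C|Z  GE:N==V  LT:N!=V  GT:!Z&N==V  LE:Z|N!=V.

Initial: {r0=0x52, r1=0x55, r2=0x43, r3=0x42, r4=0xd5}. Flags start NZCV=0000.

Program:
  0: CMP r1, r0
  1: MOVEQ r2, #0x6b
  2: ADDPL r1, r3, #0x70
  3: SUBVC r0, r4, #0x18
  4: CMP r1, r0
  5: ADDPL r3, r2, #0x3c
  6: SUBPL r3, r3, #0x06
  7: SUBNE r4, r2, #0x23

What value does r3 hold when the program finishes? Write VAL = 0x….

0: ✓ CMP  NZCV=0010
1: · MOVEQ
2: ✓ ADDPL  r1←0xb2
3: ✓ SUBVC  r0←0xbd
4: ✓ CMP  NZCV=1000
5: · ADDPL
6: · SUBPL
7: ✓ SUBNE  r4←0x20

VAL = 0x42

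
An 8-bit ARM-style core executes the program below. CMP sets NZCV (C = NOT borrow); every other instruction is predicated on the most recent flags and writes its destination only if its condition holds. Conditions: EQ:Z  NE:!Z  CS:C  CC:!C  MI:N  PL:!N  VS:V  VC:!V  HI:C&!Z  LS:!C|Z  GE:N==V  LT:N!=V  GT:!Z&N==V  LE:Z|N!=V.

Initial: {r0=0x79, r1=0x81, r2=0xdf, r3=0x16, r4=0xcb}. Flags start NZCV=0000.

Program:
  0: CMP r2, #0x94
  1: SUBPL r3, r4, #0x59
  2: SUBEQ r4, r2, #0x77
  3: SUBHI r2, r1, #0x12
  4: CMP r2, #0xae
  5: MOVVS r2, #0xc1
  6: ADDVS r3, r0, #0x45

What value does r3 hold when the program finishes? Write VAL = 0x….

VAL = 0xbe

[0] flags=0010 → (cmp)
[1] flags=0010 PL?T → r3=0x72
[2] flags=0010 EQ?F → skip
[3] flags=0010 HI?T → r2=0x6f
[4] flags=1001 → (cmp)
[5] flags=1001 VS?T → r2=0xc1
[6] flags=1001 VS?T → r3=0xbe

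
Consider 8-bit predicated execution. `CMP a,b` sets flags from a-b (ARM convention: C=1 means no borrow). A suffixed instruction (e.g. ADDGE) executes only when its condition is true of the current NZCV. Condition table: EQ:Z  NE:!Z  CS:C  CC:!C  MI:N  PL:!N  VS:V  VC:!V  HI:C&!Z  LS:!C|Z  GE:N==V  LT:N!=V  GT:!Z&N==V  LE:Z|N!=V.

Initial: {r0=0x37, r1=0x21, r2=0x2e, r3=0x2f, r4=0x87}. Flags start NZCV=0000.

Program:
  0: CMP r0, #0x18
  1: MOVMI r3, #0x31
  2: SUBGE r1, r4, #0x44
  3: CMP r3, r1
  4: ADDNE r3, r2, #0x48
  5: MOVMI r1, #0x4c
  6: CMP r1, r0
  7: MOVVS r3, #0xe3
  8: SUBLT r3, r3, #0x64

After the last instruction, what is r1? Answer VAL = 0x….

0: ✓ CMP  NZCV=0010
1: · MOVMI
2: ✓ SUBGE  r1←0x43
3: ✓ CMP  NZCV=1000
4: ✓ ADDNE  r3←0x76
5: ✓ MOVMI  r1←0x4c
6: ✓ CMP  NZCV=0010
7: · MOVVS
8: · SUBLT

VAL = 0x4c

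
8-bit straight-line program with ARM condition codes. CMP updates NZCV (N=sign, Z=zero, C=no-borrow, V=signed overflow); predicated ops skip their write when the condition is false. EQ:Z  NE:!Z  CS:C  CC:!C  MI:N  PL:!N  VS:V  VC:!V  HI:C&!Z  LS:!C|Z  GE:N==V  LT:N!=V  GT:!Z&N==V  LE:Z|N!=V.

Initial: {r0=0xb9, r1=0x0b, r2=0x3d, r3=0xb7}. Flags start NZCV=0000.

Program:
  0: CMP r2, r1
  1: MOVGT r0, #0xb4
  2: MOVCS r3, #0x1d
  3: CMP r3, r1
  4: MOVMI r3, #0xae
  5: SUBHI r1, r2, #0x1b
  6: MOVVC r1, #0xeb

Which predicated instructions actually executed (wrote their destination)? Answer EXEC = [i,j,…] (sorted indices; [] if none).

0: ✓ CMP  NZCV=0010
1: ✓ MOVGT  r0←0xb4
2: ✓ MOVCS  r3←0x1d
3: ✓ CMP  NZCV=0010
4: · MOVMI
5: ✓ SUBHI  r1←0x22
6: ✓ MOVVC  r1←0xeb

EXEC = [1,2,5,6]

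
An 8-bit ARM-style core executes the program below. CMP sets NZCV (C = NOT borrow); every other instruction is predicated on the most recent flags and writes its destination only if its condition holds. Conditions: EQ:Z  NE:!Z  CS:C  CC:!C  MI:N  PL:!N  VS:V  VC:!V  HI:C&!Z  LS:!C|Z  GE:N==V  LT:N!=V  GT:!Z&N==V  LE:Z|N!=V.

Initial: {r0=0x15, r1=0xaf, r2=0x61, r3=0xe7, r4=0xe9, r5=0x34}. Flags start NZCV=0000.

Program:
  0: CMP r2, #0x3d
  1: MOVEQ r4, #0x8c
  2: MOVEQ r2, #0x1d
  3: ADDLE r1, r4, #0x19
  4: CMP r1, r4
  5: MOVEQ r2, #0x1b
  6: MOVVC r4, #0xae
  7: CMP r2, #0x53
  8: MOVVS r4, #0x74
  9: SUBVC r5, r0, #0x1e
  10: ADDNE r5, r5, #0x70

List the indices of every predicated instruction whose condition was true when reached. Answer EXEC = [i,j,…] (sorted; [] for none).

[0] flags=0010 → (cmp)
[1] flags=0010 EQ?F → skip
[2] flags=0010 EQ?F → skip
[3] flags=0010 LE?F → skip
[4] flags=1000 → (cmp)
[5] flags=1000 EQ?F → skip
[6] flags=1000 VC?T → r4=0xae
[7] flags=0010 → (cmp)
[8] flags=0010 VS?F → skip
[9] flags=0010 VC?T → r5=0xf7
[10] flags=0010 NE?T → r5=0x67

EXEC = [6,9,10]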